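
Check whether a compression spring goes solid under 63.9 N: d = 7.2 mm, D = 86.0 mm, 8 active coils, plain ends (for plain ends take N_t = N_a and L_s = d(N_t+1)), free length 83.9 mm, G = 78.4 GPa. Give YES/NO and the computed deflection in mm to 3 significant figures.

k = Gd⁴/(8D³N_a) = (78.4×10³)(7.2⁴)/(8·86.0³·8) = 5.1757 N/mm
N_t = 8; L_s = 7.2·9 = 64.8 mm; δ_solid = L₀ − L_s = 83.9 − 64.8 = 19.1 mm
δ = F/k = 63.9/5.1757 = 12.346 mm
δ < δ_solid → spring does not go solid

NO, δ = 12.3 mm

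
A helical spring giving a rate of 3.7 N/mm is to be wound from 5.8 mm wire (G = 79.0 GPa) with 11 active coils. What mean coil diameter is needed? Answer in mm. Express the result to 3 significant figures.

65.0 mm

D = (Gd⁴/(8N_a·k))^(1/3) = (79.0×10³·5.8⁴/(8·11·3.7))^(1/3)
  = (274571)^(1/3) = 64.9957 mm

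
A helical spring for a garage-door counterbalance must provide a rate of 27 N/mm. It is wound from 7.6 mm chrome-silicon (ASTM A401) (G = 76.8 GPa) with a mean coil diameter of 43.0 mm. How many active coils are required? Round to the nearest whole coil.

N_a = Gd⁴/(8D³k) = (76.8×10³ × 7.6⁴)/(8 × 43.0³ × 27)
    = 2.56222e+08 / 1.71735e+07 = 14.92 → 15 coils

15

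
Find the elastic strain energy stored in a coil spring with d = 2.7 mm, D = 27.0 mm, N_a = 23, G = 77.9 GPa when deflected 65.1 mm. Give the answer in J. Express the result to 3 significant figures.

k = Gd⁴/(8D³N_a) = (77.9×10³)(2.7⁴)/(8·27.0³·23) = 1.1431 N/mm
U = ½kδ² = 0.5 × 1.1431 × 65.1² = 2422.2 N·mm = 2.4222 J

2.42 J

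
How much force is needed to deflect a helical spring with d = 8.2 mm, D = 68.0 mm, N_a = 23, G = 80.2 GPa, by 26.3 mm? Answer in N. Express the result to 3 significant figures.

165 N

k = Gd⁴/(8D³N_a) = (80.2×10³)(8.2⁴)/(8·68.0³·23) = 6.2674 N/mm
F = k·δ = 6.2674 × 26.3 = 164.83 N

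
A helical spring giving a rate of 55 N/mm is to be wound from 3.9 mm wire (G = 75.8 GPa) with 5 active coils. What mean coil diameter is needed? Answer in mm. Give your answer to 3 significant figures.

D = (Gd⁴/(8N_a·k))^(1/3) = (75.8×10³·3.9⁴/(8·5·55))^(1/3)
  = (7970.86)^(1/3) = 19.9757 mm

20.0 mm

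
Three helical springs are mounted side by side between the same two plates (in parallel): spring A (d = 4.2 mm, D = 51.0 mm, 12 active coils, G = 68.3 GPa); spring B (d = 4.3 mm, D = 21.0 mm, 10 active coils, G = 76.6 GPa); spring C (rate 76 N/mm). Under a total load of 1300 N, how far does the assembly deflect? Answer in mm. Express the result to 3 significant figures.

k_A = Gd⁴/(8D³N_a) = (68.3×10³)(4.2⁴)/(8·51.0³·12) = 1.6689 N/mm
k_B = Gd⁴/(8D³N_a) = (76.6×10³)(4.3⁴)/(8·21.0³·10) = 35.347 N/mm
Parallel: k_eq = 1.6689 + 35.347 + 76 = 113.02 N/mm
δ = F/k_eq = 1300/113.02 = 11.503 mm

11.5 mm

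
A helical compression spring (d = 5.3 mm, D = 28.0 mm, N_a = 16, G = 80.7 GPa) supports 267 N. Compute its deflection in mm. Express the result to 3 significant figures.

11.8 mm

k = Gd⁴/(8D³N_a) = (80.7×10³)(5.3⁴)/(8·28.0³·16) = 22.662 N/mm
δ = F/k = 267 / 22.662 = 11.782 mm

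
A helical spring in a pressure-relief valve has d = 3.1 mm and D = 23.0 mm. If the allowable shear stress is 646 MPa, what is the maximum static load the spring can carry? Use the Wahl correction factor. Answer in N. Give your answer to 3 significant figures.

C = D/d = 23.0/3.1 = 7.4194
K_W = (4C−1)/(4C−4) + 0.615/C = 28.677/25.677 + 0.0829 = 1.1997
τ_max = K·8FD/(πd³) → F_max = τ_allow·πd³/(8DK)
F_max = 646·π·3.1³/(8·23.0·1.1997) = 60460/220.75 = 273.88 N

274 N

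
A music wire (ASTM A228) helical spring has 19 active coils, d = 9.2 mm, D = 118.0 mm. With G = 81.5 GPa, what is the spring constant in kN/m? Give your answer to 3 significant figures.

2.34 kN/m

k = Gd⁴/(8D³N_a) = (81.5×10³ × 9.2⁴) / (8 × 118.0³ × 19)
  = 5.8386e+08 / 2.49741e+08 = 2.3379 N/mm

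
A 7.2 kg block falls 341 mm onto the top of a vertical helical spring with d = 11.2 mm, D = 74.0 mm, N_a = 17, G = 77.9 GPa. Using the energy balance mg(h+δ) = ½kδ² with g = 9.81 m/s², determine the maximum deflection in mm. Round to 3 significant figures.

49.8 mm

k = Gd⁴/(8D³N_a) = (77.9×10³)(11.2⁴)/(8·74.0³·17) = 22.242 N/mm
W = mg = 7.2 × 9.81 = 70.632 N
½kδ² − Wδ − Wh = 0 → δ = (W + √(W² + 2kWh))/k
δ = (70.632 + √(4988.9 + 1.07142e+06))/22.242 = (70.632 + 1037.5)/22.242 = 49.822 mm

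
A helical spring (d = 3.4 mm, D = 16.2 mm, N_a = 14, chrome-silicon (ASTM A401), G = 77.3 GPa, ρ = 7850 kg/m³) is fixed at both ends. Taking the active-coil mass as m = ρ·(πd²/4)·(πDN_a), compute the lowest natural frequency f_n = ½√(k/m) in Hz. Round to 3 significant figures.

k = Gd⁴/(8D³N_a) = (77.3×10³)(3.4⁴)/(8·16.2³·14) = 21.694 N/mm = 21694 N/m
Wire length L = πDN_a = π·16.2·14 = 712.51 mm
m = ρ·(πd²/4)·L = 7850 × 9.0792×10⁻⁶ m² × 0.71251 m = 0.050782 kg
f_n = ½√(k/m) = 0.5·√(21694/0.050782) = 0.5·√(4.2719e+05) = 326.8 Hz

327 Hz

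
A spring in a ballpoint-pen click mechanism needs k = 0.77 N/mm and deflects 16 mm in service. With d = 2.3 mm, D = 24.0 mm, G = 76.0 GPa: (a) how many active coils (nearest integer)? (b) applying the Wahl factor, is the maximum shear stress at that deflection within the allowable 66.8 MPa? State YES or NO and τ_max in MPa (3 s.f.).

(a) 25 coils; (b) NO, τ_max = 70.4 MPa

N_a = Gd⁴/(8D³k) = (76.0×10³)(2.3⁴)/(8·24.0³·0.77) = 24.98 → N_a = 25
Actual rate k = Gd⁴/(8D³·25) = 0.76924 N/mm
Working load F = kδ = 0.76924·16 = 12.308 N
C = 24.0/2.3 = 10.4348; K_W = (4C−1)/(4C−4)+0.615/C = 1.1384
τ_max = K_W·8FD/(πd³) = 1.1384·61.823 = 70.381 MPa
τ_max > 66.8 MPa → exceeds allowable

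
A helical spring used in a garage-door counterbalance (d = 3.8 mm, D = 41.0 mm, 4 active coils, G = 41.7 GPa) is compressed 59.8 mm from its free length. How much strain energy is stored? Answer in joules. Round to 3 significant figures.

k = Gd⁴/(8D³N_a) = (41.7×10³)(3.8⁴)/(8·41.0³·4) = 3.9425 N/mm
U = ½kδ² = 0.5 × 3.9425 × 59.8² = 7049.2 N·mm = 7.0492 J

7.05 J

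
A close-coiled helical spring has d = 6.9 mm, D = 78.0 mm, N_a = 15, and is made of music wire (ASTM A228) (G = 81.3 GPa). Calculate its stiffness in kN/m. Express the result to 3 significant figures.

k = Gd⁴/(8D³N_a) = (81.3×10³ × 6.9⁴) / (8 × 78.0³ × 15)
  = 1.84284e+08 / 5.69462e+07 = 3.2361 N/mm

3.24 kN/m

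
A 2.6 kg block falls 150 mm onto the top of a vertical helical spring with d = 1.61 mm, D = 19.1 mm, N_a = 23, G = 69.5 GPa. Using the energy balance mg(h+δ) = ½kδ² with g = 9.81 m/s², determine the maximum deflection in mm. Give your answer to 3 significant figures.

k = Gd⁴/(8D³N_a) = (69.5×10³)(1.61⁴)/(8·19.1³·23) = 0.36423 N/mm
W = mg = 2.6 × 9.81 = 25.506 N
½kδ² − Wδ − Wh = 0 → δ = (W + √(W² + 2kWh))/k
δ = (25.506 + √(650.56 + 2786.98))/0.36423 = (25.506 + 58.631)/0.36423 = 231 mm

231 mm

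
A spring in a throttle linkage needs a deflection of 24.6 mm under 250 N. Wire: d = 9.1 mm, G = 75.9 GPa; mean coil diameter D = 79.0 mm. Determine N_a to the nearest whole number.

Required rate k = F/δ = 250/24.6 = 10.163 N/mm
N_a = Gd⁴/(8D³k) = (75.9×10³ × 9.1⁴)/(8 × 79.0³ × 10.163)
    = 5.20484e+08 / 4.00845e+07 = 12.98 → 13 coils

13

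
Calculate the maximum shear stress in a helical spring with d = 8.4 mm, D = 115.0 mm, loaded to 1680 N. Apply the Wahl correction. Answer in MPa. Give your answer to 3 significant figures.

Spring index C = D/d = 115.0/8.4 = 13.6905
K_W = (4C−1)/(4C−4) + 0.615/C = 53.762/50.762 + 0.0449 = 1.1040
τ₀ = 8FD/(πd³) = 8·1680·115.0/(π·8.4³) = 1.5456e+06/1862 = 830.06 MPa
τ_max = K·τ₀ = 1.1040 × 830.06 = 916.4 MPa

916 MPa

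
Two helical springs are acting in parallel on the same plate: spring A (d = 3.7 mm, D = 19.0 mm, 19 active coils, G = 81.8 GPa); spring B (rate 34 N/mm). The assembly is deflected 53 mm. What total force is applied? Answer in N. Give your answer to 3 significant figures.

k_A = Gd⁴/(8D³N_a) = (81.8×10³)(3.7⁴)/(8·19.0³·19) = 14.705 N/mm
Parallel: k_eq = 14.705 + 34 = 48.705 N/mm
F = k_eq·δ = 48.705·53 = 2581.3 N

2580 N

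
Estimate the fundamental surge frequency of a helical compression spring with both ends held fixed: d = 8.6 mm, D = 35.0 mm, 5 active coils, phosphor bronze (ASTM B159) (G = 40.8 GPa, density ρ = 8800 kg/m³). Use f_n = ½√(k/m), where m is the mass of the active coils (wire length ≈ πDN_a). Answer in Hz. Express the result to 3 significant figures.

k = Gd⁴/(8D³N_a) = (40.8×10³)(8.6⁴)/(8·35.0³·5) = 130.13 N/mm = 1.3013e+05 N/m
Wire length L = πDN_a = π·35.0·5 = 549.78 mm
m = ρ·(πd²/4)·L = 8800 × 58.088×10⁻⁶ m² × 0.54978 m = 0.28103 kg
f_n = ½√(k/m) = 0.5·√(1.3013e+05/0.28103) = 0.5·√(4.6305e+05) = 340.24 Hz

340 Hz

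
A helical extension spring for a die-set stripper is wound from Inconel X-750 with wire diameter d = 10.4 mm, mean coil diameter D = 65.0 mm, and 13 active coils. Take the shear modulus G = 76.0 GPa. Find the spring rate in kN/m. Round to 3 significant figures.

k = Gd⁴/(8D³N_a) = (76.0×10³ × 10.4⁴) / (8 × 65.0³ × 13)
  = 8.89093e+08 / 2.8561e+07 = 31.13 N/mm

31.1 kN/m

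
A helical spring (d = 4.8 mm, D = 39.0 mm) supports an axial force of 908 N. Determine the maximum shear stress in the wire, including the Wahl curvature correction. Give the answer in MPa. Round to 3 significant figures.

963 MPa

Spring index C = D/d = 39.0/4.8 = 8.1250
K_W = (4C−1)/(4C−4) + 0.615/C = 31.500/28.500 + 0.0757 = 1.1810
τ₀ = 8FD/(πd³) = 8·908·39.0/(π·4.8³) = 283296/347.44 = 815.39 MPa
τ_max = K·τ₀ = 1.1810 × 815.39 = 962.94 MPa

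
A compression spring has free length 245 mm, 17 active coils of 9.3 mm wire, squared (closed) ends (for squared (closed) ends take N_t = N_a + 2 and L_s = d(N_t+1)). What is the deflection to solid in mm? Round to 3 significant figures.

N_t = 19; L_s = 9.3·20 = 186 mm
δ_solid = L₀ − L_s = 245 − 186 = 59 mm

59.0 mm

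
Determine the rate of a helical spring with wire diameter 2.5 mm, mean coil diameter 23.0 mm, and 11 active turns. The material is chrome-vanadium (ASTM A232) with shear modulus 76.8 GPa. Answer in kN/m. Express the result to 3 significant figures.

2.80 kN/m

k = Gd⁴/(8D³N_a) = (76.8×10³ × 2.5⁴) / (8 × 23.0³ × 11)
  = 3e+06 / 1.0707e+06 = 2.8019 N/mm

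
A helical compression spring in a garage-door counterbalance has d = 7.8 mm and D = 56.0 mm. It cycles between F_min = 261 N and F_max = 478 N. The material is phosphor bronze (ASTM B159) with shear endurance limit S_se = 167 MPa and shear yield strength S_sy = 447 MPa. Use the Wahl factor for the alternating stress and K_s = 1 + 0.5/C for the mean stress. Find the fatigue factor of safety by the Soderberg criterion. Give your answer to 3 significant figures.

C = D/d = 56.0/7.8 = 7.1795; K_W = (4C−1)/(4C−4)+0.615/C = 1.2070; K_s = 1+0.5/C = 1.0696
F_a = (F_max−F_min)/2 = 108.5 N; F_m = (F_max+F_min)/2 = 369.5 N
τ_a = K_W·8F_aD/(πd³) = 1.2070 × 32.604 = 39.354 MPa
τ_m = K_s·8F_mD/(πd³) = 1.0696 × 111.03 = 118.77 MPa
Soderberg: 1/n_f = τ_a/S_se + τ_m/S_sy = 39.354/167 + 118.77/447 = 0.23565 + 0.26570 = 0.50135
n_f = 1/0.50135 = 1.995

1.99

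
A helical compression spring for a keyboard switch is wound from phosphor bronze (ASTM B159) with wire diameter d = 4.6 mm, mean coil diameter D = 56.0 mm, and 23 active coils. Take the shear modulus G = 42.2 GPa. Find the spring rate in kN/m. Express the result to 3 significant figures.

k = Gd⁴/(8D³N_a) = (42.2×10³ × 4.6⁴) / (8 × 56.0³ × 23)
  = 1.88949e+07 / 3.23133e+07 = 0.58474 N/mm

0.585 kN/m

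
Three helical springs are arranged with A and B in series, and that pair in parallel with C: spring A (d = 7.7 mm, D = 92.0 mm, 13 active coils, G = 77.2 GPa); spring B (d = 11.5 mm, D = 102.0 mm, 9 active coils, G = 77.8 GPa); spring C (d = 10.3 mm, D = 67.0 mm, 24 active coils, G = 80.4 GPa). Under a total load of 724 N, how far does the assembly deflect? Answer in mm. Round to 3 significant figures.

39.2 mm

k_A = Gd⁴/(8D³N_a) = (77.2×10³)(7.7⁴)/(8·92.0³·13) = 3.3511 N/mm
k_B = Gd⁴/(8D³N_a) = (77.8×10³)(11.5⁴)/(8·102.0³·9) = 17.809 N/mm
k_C = Gd⁴/(8D³N_a) = (80.4×10³)(10.3⁴)/(8·67.0³·24) = 15.67 N/mm
Springs A,B series: k_AB = 1/(1/3.3511+1/17.809) = 2.8204 N/mm; parallel with C: k_eq = 2.8204+15.67 = 18.491 N/mm
δ = F/k_eq = 724/18.491 = 39.155 mm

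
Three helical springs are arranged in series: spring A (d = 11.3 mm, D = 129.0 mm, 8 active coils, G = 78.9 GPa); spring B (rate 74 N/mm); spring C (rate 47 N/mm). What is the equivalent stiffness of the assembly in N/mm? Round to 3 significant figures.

k_A = Gd⁴/(8D³N_a) = (78.9×10³)(11.3⁴)/(8·129.0³·8) = 9.3636 N/mm
Series: 1/k_eq = 1/9.3636 + 1/74 + 1/47 = 0.14159; k_eq = 7.0628 N/mm

7.06 N/mm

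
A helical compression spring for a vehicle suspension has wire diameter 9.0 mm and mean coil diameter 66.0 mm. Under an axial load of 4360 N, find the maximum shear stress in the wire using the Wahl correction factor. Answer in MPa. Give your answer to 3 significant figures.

Spring index C = D/d = 66.0/9.0 = 7.3333
K_W = (4C−1)/(4C−4) + 0.615/C = 28.333/25.333 + 0.0839 = 1.2023
τ₀ = 8FD/(πd³) = 8·4360·66.0/(π·9.0³) = 2.30208e+06/2290.2 = 1005.2 MPa
τ_max = K·τ₀ = 1.2023 × 1005.2 = 1208.5 MPa

1210 MPa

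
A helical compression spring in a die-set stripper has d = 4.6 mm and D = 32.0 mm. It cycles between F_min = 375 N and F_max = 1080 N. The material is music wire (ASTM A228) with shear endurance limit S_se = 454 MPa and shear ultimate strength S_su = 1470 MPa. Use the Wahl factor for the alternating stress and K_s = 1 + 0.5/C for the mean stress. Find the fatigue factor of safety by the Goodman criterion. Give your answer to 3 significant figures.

0.811

C = D/d = 32.0/4.6 = 6.9565; K_W = (4C−1)/(4C−4)+0.615/C = 1.2143; K_s = 1+0.5/C = 1.0719
F_a = (F_max−F_min)/2 = 352.5 N; F_m = (F_max+F_min)/2 = 727.5 N
τ_a = K_W·8F_aD/(πd³) = 1.2143 × 295.1 = 358.35 MPa
τ_m = K_s·8F_mD/(πd³) = 1.0719 × 609.05 = 652.82 MPa
Goodman: 1/n_f = τ_a/S_se + τ_m/S_su = 358.35/454 + 652.82/1470 = 0.78932 + 0.44410 = 1.2334
n_f = 1/1.2334 = 0.8108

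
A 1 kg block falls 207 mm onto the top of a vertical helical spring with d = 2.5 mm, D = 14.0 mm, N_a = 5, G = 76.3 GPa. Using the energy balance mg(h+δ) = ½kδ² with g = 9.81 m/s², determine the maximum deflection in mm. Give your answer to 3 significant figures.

k = Gd⁴/(8D³N_a) = (76.3×10³)(2.5⁴)/(8·14.0³·5) = 27.154 N/mm
W = mg = 1 × 9.81 = 9.81 N
½kδ² − Wδ − Wh = 0 → δ = (W + √(W² + 2kWh))/k
δ = (9.81 + √(96.236 + 110283))/27.154 = (9.81 + 332.23)/27.154 = 12.596 mm

12.6 mm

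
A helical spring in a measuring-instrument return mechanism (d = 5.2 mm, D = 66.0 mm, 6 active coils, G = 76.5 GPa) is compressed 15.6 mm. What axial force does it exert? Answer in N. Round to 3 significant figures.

63.2 N

k = Gd⁴/(8D³N_a) = (76.5×10³)(5.2⁴)/(8·66.0³·6) = 4.0532 N/mm
F = k·δ = 4.0532 × 15.6 = 63.23 N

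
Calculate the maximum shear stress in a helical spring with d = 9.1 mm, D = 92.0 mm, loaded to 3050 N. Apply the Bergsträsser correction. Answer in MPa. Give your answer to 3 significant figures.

1070 MPa

Spring index C = D/d = 92.0/9.1 = 10.1099
K_B = (4C+2)/(4C−3) = 42.440/37.440 = 1.1335
τ₀ = 8FD/(πd³) = 8·3050·92.0/(π·9.1³) = 2.2448e+06/2367.4 = 948.21 MPa
τ_max = K·τ₀ = 1.1335 × 948.21 = 1074.8 MPa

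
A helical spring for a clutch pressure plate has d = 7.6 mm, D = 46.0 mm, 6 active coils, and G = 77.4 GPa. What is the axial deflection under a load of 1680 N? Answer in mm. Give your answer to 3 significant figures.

30.4 mm

k = Gd⁴/(8D³N_a) = (77.4×10³)(7.6⁴)/(8·46.0³·6) = 55.269 N/mm
δ = F/k = 1680 / 55.269 = 30.397 mm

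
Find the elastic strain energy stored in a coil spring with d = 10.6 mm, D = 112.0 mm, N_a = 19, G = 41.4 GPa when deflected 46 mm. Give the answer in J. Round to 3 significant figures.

k = Gd⁴/(8D³N_a) = (41.4×10³)(10.6⁴)/(8·112.0³·19) = 2.4475 N/mm
U = ½kδ² = 0.5 × 2.4475 × 46² = 2589.5 N·mm = 2.5895 J

2.59 J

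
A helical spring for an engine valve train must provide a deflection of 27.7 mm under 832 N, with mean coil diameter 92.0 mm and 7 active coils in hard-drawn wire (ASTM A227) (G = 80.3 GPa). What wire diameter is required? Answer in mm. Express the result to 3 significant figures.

Required rate k = F/δ = 832/27.7 = 30.036 N/mm
d = (8D³N_a·k / G)^(1/4) = (8·92.0³·7·30.036 / (80.3×10³))^0.25
  = (16311)^0.25 = 11.3011 mm

11.3 mm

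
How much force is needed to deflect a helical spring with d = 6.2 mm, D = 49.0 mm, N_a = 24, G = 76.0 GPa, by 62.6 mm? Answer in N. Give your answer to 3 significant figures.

k = Gd⁴/(8D³N_a) = (76.0×10³)(6.2⁴)/(8·49.0³·24) = 4.9715 N/mm
F = k·δ = 4.9715 × 62.6 = 311.22 N

311 N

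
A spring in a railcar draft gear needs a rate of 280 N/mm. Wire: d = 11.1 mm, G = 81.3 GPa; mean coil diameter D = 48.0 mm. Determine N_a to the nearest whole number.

5

N_a = Gd⁴/(8D³k) = (81.3×10³ × 11.1⁴)/(8 × 48.0³ × 280)
    = 1.23419e+09 / 2.47726e+08 = 4.982 → 5 coils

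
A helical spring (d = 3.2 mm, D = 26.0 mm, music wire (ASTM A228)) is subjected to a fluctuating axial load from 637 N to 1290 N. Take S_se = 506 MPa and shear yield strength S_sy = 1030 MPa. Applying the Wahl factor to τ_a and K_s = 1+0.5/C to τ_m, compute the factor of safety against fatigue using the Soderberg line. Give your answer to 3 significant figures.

C = D/d = 26.0/3.2 = 8.1250; K_W = (4C−1)/(4C−4)+0.615/C = 1.1810; K_s = 1+0.5/C = 1.0615
F_a = (F_max−F_min)/2 = 326.5 N; F_m = (F_max+F_min)/2 = 963.5 N
τ_a = K_W·8F_aD/(πd³) = 1.1810 × 659.7 = 779.08 MPa
τ_m = K_s·8F_mD/(πd³) = 1.0615 × 1946.8 = 2066.6 MPa
Soderberg: 1/n_f = τ_a/S_se + τ_m/S_sy = 779.08/506 + 2066.6/1030 = 1.53968 + 2.00638 = 3.5461
n_f = 1/3.5461 = 0.282

0.282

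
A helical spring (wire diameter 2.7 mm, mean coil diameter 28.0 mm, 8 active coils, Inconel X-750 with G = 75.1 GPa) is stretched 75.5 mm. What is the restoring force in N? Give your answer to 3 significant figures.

214 N

k = Gd⁴/(8D³N_a) = (75.1×10³)(2.7⁴)/(8·28.0³·8) = 2.8408 N/mm
F = k·δ = 2.8408 × 75.5 = 214.48 N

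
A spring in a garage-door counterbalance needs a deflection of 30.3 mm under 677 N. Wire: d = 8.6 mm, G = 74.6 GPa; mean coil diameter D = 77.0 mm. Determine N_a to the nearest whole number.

5

Required rate k = F/δ = 677/30.3 = 22.343 N/mm
N_a = Gd⁴/(8D³k) = (74.6×10³ × 8.6⁴)/(8 × 77.0³ × 22.343)
    = 4.08068e+08 / 8.16034e+07 = 5.001 → 5 coils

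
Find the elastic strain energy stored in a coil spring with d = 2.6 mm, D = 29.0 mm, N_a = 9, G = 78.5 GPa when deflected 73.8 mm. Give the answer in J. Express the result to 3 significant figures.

5.56 J

k = Gd⁴/(8D³N_a) = (78.5×10³)(2.6⁴)/(8·29.0³·9) = 2.0429 N/mm
U = ½kδ² = 0.5 × 2.0429 × 73.8² = 5563.1 N·mm = 5.5631 J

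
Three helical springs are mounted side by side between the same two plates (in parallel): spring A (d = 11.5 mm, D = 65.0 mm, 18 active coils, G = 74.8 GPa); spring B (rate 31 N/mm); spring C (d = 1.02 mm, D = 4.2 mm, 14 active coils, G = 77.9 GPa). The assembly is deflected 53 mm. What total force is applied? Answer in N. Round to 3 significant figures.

3930 N

k_A = Gd⁴/(8D³N_a) = (74.8×10³)(11.5⁴)/(8·65.0³·18) = 33.082 N/mm
k_C = Gd⁴/(8D³N_a) = (77.9×10³)(1.02⁴)/(8·4.2³·14) = 10.162 N/mm
Parallel: k_eq = 33.082 + 31 + 10.162 = 74.244 N/mm
F = k_eq·δ = 74.244·53 = 3934.9 N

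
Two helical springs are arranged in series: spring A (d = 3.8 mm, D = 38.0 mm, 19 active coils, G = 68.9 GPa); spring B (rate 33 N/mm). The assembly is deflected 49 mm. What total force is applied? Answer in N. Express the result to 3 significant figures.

80.2 N

k_A = Gd⁴/(8D³N_a) = (68.9×10³)(3.8⁴)/(8·38.0³·19) = 1.7225 N/mm
Series: 1/k_eq = 1/1.7225 + 1/33 = 0.61085; k_eq = 1.6371 N/mm
F = k_eq·δ = 1.6371·49 = 80.215 N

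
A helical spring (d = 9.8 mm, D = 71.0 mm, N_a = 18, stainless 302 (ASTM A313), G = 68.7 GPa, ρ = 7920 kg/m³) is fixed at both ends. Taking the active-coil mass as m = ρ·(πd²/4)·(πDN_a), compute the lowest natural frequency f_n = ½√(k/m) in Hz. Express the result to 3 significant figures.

35.8 Hz

k = Gd⁴/(8D³N_a) = (68.7×10³)(9.8⁴)/(8·71.0³·18) = 12.295 N/mm = 12295 N/m
Wire length L = πDN_a = π·71.0·18 = 4015 mm
m = ρ·(πd²/4)·L = 7920 × 75.43×10⁻⁶ m² × 4.015 m = 2.3985 kg
f_n = ½√(k/m) = 0.5·√(12295/2.3985) = 0.5·√(5126) = 35.798 Hz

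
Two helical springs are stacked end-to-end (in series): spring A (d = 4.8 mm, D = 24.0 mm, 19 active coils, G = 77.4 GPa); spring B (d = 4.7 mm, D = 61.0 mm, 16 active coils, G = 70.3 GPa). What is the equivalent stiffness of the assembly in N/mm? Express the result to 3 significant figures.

k_A = Gd⁴/(8D³N_a) = (77.4×10³)(4.8⁴)/(8·24.0³·19) = 19.554 N/mm
k_B = Gd⁴/(8D³N_a) = (70.3×10³)(4.7⁴)/(8·61.0³·16) = 1.1807 N/mm
Series: 1/k_eq = 1/19.554 + 1/1.1807 = 0.89808; k_eq = 1.1135 N/mm

1.11 N/mm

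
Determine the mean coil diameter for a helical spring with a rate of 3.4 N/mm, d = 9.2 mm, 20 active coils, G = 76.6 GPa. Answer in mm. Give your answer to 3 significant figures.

100 mm

D = (Gd⁴/(8N_a·k))^(1/3) = (76.6×10³·9.2⁴/(8·20·3.4))^(1/3)
  = (1.00874e+06)^(1/3) = 100.2906 mm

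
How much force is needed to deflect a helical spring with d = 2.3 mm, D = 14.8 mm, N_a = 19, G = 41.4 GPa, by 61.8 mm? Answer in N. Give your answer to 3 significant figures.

145 N

k = Gd⁴/(8D³N_a) = (41.4×10³)(2.3⁴)/(8·14.8³·19) = 2.3512 N/mm
F = k·δ = 2.3512 × 61.8 = 145.3 N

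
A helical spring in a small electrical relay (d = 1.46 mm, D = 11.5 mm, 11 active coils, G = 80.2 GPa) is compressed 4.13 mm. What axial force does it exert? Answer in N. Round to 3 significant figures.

k = Gd⁴/(8D³N_a) = (80.2×10³)(1.46⁴)/(8·11.5³·11) = 2.7228 N/mm
F = k·δ = 2.7228 × 4.13 = 11.245 N

11.2 N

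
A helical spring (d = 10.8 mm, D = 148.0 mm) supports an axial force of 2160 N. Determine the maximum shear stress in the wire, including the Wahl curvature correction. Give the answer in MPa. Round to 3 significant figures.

Spring index C = D/d = 148.0/10.8 = 13.7037
K_W = (4C−1)/(4C−4) + 0.615/C = 53.815/50.815 + 0.0449 = 1.1039
τ₀ = 8FD/(πd³) = 8·2160·148.0/(π·10.8³) = 2.55744e+06/3957.5 = 646.23 MPa
τ_max = K·τ₀ = 1.1039 × 646.23 = 713.38 MPa

713 MPa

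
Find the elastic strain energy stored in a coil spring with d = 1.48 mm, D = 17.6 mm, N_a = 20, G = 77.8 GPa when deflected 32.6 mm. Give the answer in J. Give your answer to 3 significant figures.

k = Gd⁴/(8D³N_a) = (77.8×10³)(1.48⁴)/(8·17.6³·20) = 0.42793 N/mm
U = ½kδ² = 0.5 × 0.42793 × 32.6² = 227.39 N·mm = 0.22739 J

0.227 J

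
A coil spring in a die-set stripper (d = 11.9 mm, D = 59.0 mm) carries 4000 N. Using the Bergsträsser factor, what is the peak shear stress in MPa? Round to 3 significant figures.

Spring index C = D/d = 59.0/11.9 = 4.9580
K_B = (4C+2)/(4C−3) = 21.832/16.832 = 1.2971
τ₀ = 8FD/(πd³) = 8·4000·59.0/(π·11.9³) = 1.888e+06/5294.1 = 356.62 MPa
τ_max = K·τ₀ = 1.2971 × 356.62 = 462.56 MPa

463 MPa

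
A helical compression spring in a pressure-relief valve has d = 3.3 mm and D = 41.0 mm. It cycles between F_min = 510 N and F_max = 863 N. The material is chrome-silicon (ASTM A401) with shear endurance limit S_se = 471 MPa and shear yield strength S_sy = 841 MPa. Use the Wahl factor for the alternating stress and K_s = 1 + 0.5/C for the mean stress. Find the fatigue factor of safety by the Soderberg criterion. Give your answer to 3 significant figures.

C = D/d = 41.0/3.3 = 12.4242; K_W = (4C−1)/(4C−4)+0.615/C = 1.1151; K_s = 1+0.5/C = 1.0402
F_a = (F_max−F_min)/2 = 176.5 N; F_m = (F_max+F_min)/2 = 686.5 N
τ_a = K_W·8F_aD/(πd³) = 1.1151 × 512.78 = 571.82 MPa
τ_m = K_s·8F_mD/(πd³) = 1.0402 × 1994.4 = 2074.7 MPa
Soderberg: 1/n_f = τ_a/S_se + τ_m/S_sy = 571.82/471 + 2074.7/841 = 1.21406 + 2.46696 = 3.681
n_f = 1/3.681 = 0.2717

0.272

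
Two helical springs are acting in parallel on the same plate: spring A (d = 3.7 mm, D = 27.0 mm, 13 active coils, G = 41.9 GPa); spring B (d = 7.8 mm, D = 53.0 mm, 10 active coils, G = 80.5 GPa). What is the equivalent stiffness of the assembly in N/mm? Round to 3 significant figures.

k_A = Gd⁴/(8D³N_a) = (41.9×10³)(3.7⁴)/(8·27.0³·13) = 3.8362 N/mm
k_B = Gd⁴/(8D³N_a) = (80.5×10³)(7.8⁴)/(8·53.0³·10) = 25.018 N/mm
Parallel: k_eq = 3.8362 + 25.018 = 28.854 N/mm

28.9 N/mm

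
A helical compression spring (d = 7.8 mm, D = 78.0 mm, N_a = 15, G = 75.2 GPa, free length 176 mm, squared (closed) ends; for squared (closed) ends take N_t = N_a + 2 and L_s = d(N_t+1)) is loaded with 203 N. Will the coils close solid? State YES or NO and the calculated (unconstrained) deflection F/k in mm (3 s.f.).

YES, δ = 41.5 mm

k = Gd⁴/(8D³N_a) = (75.2×10³)(7.8⁴)/(8·78.0³·15) = 4.888 N/mm
N_t = 17; L_s = 7.8·18 = 140.4 mm; δ_solid = L₀ − L_s = 176 − 140.4 = 35.6 mm
δ = F/k = 203/4.888 = 41.53 mm
δ ≥ δ_solid → spring goes solid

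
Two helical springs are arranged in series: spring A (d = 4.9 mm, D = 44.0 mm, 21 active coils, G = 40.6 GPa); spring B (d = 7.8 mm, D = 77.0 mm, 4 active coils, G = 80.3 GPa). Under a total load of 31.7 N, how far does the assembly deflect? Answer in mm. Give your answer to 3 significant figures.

k_A = Gd⁴/(8D³N_a) = (40.6×10³)(4.9⁴)/(8·44.0³·21) = 1.6355 N/mm
k_B = Gd⁴/(8D³N_a) = (80.3×10³)(7.8⁴)/(8·77.0³·4) = 20.346 N/mm
Series: 1/k_eq = 1/1.6355 + 1/20.346 = 0.66059; k_eq = 1.5138 N/mm
δ = F/k_eq = 31.7/1.5138 = 20.941 mm

20.9 mm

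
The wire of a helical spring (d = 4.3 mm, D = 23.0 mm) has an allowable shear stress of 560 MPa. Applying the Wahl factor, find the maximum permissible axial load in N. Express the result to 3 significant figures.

C = D/d = 23.0/4.3 = 5.3488
K_W = (4C−1)/(4C−4) + 0.615/C = 20.395/17.395 + 0.1150 = 1.2874
τ_max = K·8FD/(πd³) → F_max = τ_allow·πd³/(8DK)
F_max = 560·π·4.3³/(8·23.0·1.2874) = 1.3988e+05/236.89 = 590.47 N

590 N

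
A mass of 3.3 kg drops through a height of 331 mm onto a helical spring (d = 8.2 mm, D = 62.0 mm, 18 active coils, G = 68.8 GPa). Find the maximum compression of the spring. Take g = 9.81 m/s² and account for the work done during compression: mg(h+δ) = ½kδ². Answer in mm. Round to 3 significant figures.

52.3 mm

k = Gd⁴/(8D³N_a) = (68.8×10³)(8.2⁴)/(8·62.0³·18) = 9.0637 N/mm
W = mg = 3.3 × 9.81 = 32.373 N
½kδ² − Wδ − Wh = 0 → δ = (W + √(W² + 2kWh))/k
δ = (32.373 + √(1048 + 194244))/9.0637 = (32.373 + 441.92)/9.0637 = 52.329 mm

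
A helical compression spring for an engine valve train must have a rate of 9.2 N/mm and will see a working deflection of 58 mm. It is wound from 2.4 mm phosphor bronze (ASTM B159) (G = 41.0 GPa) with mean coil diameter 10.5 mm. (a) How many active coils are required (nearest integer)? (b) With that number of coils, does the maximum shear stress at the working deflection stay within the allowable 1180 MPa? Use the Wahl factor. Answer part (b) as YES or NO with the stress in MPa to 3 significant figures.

N_a = Gd⁴/(8D³k) = (41.0×10³)(2.4⁴)/(8·10.5³·9.2) = 15.97 → N_a = 16
Actual rate k = Gd⁴/(8D³·16) = 9.1802 N/mm
Working load F = kδ = 9.1802·58 = 532.45 N
C = 10.5/2.4 = 4.3750; K_W = (4C−1)/(4C−4)+0.615/C = 1.3628
τ_max = K_W·8FD/(πd³) = 1.3628·1029.9 = 1403.5 MPa
τ_max > 1180 MPa → exceeds allowable

(a) 16 coils; (b) NO, τ_max = 1400 MPa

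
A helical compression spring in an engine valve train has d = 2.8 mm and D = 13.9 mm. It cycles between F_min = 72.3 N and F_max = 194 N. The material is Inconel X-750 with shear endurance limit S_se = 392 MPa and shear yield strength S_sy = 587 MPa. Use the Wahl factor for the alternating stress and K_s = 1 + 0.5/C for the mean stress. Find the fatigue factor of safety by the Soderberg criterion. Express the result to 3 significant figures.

1.37

C = D/d = 13.9/2.8 = 4.9643; K_W = (4C−1)/(4C−4)+0.615/C = 1.3131; K_s = 1+0.5/C = 1.1007
F_a = (F_max−F_min)/2 = 60.85 N; F_m = (F_max+F_min)/2 = 133.15 N
τ_a = K_W·8F_aD/(πd³) = 1.3131 × 98.116 = 128.83 MPa
τ_m = K_s·8F_mD/(πd³) = 1.1007 × 214.7 = 236.32 MPa
Soderberg: 1/n_f = τ_a/S_se + τ_m/S_sy = 128.83/392 + 236.32/587 = 0.32866 + 0.40259 = 0.73125
n_f = 1/0.73125 = 1.368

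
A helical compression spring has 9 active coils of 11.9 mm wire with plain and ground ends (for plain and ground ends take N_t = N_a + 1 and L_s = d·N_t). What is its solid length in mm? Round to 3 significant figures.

plain and ground ends: N_t = N_a + 1 = 9 + 1 = 10
L_s = d·N_t = 11.9 × 10 = 119 mm

119 mm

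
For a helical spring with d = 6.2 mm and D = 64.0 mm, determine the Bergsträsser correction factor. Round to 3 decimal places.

C = D/d = 64.0/6.2 = 10.3226
K_B = (4C+2)/(4C−3) = 43.290/38.290 = 1.1306

1.131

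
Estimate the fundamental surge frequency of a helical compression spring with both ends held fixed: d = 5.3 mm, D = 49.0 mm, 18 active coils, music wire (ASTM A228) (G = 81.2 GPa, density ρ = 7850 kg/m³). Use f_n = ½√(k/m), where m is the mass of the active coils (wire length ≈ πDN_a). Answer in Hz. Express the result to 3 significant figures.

k = Gd⁴/(8D³N_a) = (81.2×10³)(5.3⁴)/(8·49.0³·18) = 3.7819 N/mm = 3781.9 N/m
Wire length L = πDN_a = π·49.0·18 = 2770.9 mm
m = ρ·(πd²/4)·L = 7850 × 22.062×10⁻⁶ m² × 2.7709 m = 0.47988 kg
f_n = ½√(k/m) = 0.5·√(3781.9/0.47988) = 0.5·√(7881) = 44.387 Hz

44.4 Hz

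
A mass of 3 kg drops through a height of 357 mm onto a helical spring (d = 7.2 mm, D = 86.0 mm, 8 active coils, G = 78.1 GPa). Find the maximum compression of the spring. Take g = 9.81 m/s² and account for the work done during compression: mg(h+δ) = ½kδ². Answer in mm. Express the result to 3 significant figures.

k = Gd⁴/(8D³N_a) = (78.1×10³)(7.2⁴)/(8·86.0³·8) = 5.1559 N/mm
W = mg = 3 × 9.81 = 29.43 N
½kδ² − Wδ − Wh = 0 → δ = (W + √(W² + 2kWh))/k
δ = (29.43 + √(866.12 + 108341))/5.1559 = (29.43 + 330.47)/5.1559 = 69.802 mm

69.8 mm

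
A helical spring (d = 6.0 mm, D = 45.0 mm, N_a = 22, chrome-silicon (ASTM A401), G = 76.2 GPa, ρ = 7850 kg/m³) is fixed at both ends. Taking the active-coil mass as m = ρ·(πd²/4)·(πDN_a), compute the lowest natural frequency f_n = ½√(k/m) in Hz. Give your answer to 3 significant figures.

47.2 Hz

k = Gd⁴/(8D³N_a) = (76.2×10³)(6.0⁴)/(8·45.0³·22) = 6.1576 N/mm = 6157.6 N/m
Wire length L = πDN_a = π·45.0·22 = 3110.2 mm
m = ρ·(πd²/4)·L = 7850 × 28.274×10⁻⁶ m² × 3.1102 m = 0.69031 kg
f_n = ½√(k/m) = 0.5·√(6157.6/0.69031) = 0.5·√(8920) = 47.223 Hz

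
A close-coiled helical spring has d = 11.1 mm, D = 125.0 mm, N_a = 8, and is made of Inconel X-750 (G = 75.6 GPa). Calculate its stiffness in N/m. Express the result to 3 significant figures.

9180 N/m

k = Gd⁴/(8D³N_a) = (75.6×10³ × 11.1⁴) / (8 × 125.0³ × 8)
  = 1.14766e+09 / 1.25e+08 = 9.1813 N/mm = 9181.3 N/m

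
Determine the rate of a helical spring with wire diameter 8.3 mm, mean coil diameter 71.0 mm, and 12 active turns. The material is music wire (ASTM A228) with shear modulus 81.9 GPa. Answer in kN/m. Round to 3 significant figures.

k = Gd⁴/(8D³N_a) = (81.9×10³ × 8.3⁴) / (8 × 71.0³ × 12)
  = 3.88684e+08 / 3.43595e+07 = 11.312 N/mm

11.3 kN/m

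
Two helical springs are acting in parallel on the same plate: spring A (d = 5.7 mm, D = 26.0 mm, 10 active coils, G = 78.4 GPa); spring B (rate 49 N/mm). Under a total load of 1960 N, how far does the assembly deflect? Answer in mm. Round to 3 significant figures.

18.2 mm

k_A = Gd⁴/(8D³N_a) = (78.4×10³)(5.7⁴)/(8·26.0³·10) = 58.858 N/mm
Parallel: k_eq = 58.858 + 49 = 107.86 N/mm
δ = F/k_eq = 1960/107.86 = 18.172 mm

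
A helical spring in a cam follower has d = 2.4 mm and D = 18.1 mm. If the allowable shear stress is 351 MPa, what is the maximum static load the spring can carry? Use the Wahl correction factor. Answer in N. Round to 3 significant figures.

C = D/d = 18.1/2.4 = 7.5417
K_W = (4C−1)/(4C−4) + 0.615/C = 29.167/26.167 + 0.0815 = 1.1962
τ_max = K·8FD/(πd³) → F_max = τ_allow·πd³/(8DK)
F_max = 351·π·2.4³/(8·18.1·1.1962) = 15244/173.21 = 88.007 N

88.0 N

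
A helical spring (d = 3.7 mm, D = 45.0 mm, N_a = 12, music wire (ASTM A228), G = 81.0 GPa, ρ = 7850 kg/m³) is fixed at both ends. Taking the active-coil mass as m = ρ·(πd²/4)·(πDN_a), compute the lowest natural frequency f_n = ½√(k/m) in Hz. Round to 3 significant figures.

k = Gd⁴/(8D³N_a) = (81.0×10³)(3.7⁴)/(8·45.0³·12) = 1.7353 N/mm = 1735.3 N/m
Wire length L = πDN_a = π·45.0·12 = 1696.5 mm
m = ρ·(πd²/4)·L = 7850 × 10.752×10⁻⁶ m² × 1.6965 m = 0.14319 kg
f_n = ½√(k/m) = 0.5·√(1735.3/0.14319) = 0.5·√(12119) = 55.044 Hz

55.0 Hz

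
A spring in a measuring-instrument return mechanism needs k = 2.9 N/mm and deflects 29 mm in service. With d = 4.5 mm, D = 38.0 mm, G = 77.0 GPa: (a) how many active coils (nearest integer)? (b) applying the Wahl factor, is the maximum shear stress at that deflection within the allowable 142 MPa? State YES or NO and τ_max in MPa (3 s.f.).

(a) 25 coils; (b) YES, τ_max = 104 MPa

N_a = Gd⁴/(8D³k) = (77.0×10³)(4.5⁴)/(8·38.0³·2.9) = 24.8 → N_a = 25
Actual rate k = Gd⁴/(8D³·25) = 2.8771 N/mm
Working load F = kδ = 2.8771·29 = 83.437 N
C = 38.0/4.5 = 8.4444; K_W = (4C−1)/(4C−4)+0.615/C = 1.1736
τ_max = K_W·8FD/(πd³) = 1.1736·88.602 = 103.98 MPa
τ_max ≤ 142 MPa → acceptable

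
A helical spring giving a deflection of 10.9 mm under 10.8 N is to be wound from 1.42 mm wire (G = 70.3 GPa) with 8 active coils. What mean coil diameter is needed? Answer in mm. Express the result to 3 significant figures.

Required rate k = F/δ = 10.8/10.9 = 0.99083 N/mm
D = (Gd⁴/(8N_a·k))^(1/3) = (70.3×10³·1.42⁴/(8·8·0.99083))^(1/3)
  = (4507.46)^(1/3) = 16.5187 mm

16.5 mm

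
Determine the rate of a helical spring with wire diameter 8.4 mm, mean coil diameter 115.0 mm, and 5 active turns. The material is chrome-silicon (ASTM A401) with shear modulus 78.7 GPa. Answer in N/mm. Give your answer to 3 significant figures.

k = Gd⁴/(8D³N_a) = (78.7×10³ × 8.4⁴) / (8 × 115.0³ × 5)
  = 3.91825e+08 / 6.0835e+07 = 6.4408 N/mm

6.44 N/mm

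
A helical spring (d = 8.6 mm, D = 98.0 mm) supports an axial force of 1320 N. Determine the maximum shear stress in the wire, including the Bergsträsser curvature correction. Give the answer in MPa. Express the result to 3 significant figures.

Spring index C = D/d = 98.0/8.6 = 11.3953
K_B = (4C+2)/(4C−3) = 47.581/42.581 = 1.1174
τ₀ = 8FD/(πd³) = 8·1320·98.0/(π·8.6³) = 1.03488e+06/1998.2 = 517.9 MPa
τ_max = K·τ₀ = 1.1174 × 517.9 = 578.71 MPa

579 MPa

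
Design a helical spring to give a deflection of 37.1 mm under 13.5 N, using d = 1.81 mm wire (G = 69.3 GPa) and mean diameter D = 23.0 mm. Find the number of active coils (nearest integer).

21

Required rate k = F/δ = 13.5/37.1 = 0.36388 N/mm
N_a = Gd⁴/(8D³k) = (69.3×10³ × 1.81⁴)/(8 × 23.0³ × 0.36388)
    = 743785 / 35418.8 = 21 → 21 coils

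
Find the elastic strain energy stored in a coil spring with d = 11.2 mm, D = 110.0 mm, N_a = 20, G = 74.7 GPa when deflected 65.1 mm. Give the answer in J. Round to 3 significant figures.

11.7 J

k = Gd⁴/(8D³N_a) = (74.7×10³)(11.2⁴)/(8·110.0³·20) = 5.5194 N/mm
U = ½kδ² = 0.5 × 5.5194 × 65.1² = 11696 N·mm = 11.696 J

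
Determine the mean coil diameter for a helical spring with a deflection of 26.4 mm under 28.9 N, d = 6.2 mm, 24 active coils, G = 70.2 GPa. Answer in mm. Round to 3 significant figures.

Required rate k = F/δ = 28.9/26.4 = 1.0947 N/mm
D = (Gd⁴/(8N_a·k))^(1/3) = (70.2×10³·6.2⁴/(8·24·1.0947))^(1/3)
  = (493525)^(1/3) = 79.0259 mm

79.0 mm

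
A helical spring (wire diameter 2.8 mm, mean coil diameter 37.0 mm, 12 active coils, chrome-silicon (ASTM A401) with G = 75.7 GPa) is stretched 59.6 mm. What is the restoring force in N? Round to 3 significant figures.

57.0 N

k = Gd⁴/(8D³N_a) = (75.7×10³)(2.8⁴)/(8·37.0³·12) = 0.95687 N/mm
F = k·δ = 0.95687 × 59.6 = 57.029 N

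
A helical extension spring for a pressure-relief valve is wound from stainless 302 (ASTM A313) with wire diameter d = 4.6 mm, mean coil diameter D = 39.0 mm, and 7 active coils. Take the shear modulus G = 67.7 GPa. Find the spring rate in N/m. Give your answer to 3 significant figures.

k = Gd⁴/(8D³N_a) = (67.7×10³ × 4.6⁴) / (8 × 39.0³ × 7)
  = 3.03124e+07 / 3.32186e+06 = 9.1251 N/mm = 9125.1 N/m

9130 N/m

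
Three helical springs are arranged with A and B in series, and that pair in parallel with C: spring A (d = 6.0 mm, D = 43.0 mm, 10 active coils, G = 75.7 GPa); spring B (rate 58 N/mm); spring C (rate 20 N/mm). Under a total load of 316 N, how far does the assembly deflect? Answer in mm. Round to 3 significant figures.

9.82 mm

k_A = Gd⁴/(8D³N_a) = (75.7×10³)(6.0⁴)/(8·43.0³·10) = 15.424 N/mm
Springs A,B series: k_AB = 1/(1/15.424+1/58) = 12.184 N/mm; parallel with C: k_eq = 12.184+20 = 32.184 N/mm
δ = F/k_eq = 316/32.184 = 9.8185 mm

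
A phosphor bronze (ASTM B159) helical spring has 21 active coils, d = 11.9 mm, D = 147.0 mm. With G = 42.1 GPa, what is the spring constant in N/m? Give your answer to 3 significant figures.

1580 N/m

k = Gd⁴/(8D³N_a) = (42.1×10³ × 11.9⁴) / (8 × 147.0³ × 21)
  = 8.44248e+08 / 5.33656e+08 = 1.582 N/mm = 1582 N/m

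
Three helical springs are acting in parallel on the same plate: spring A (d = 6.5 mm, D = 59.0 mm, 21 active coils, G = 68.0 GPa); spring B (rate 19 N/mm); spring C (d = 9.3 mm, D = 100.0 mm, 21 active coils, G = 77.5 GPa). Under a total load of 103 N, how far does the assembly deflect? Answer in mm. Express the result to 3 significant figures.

k_A = Gd⁴/(8D³N_a) = (68.0×10³)(6.5⁴)/(8·59.0³·21) = 3.518 N/mm
k_C = Gd⁴/(8D³N_a) = (77.5×10³)(9.3⁴)/(8·100.0³·21) = 3.4508 N/mm
Parallel: k_eq = 3.518 + 19 + 3.4508 = 25.969 N/mm
δ = F/k_eq = 103/25.969 = 3.9663 mm

3.97 mm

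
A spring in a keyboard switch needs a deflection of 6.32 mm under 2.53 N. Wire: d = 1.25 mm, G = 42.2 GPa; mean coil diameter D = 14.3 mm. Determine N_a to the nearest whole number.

11

Required rate k = F/δ = 2.53/6.32 = 0.40032 N/mm
N_a = Gd⁴/(8D³k) = (42.2×10³ × 1.25⁴)/(8 × 14.3³ × 0.40032)
    = 103027 / 9364.87 = 11 → 11 coils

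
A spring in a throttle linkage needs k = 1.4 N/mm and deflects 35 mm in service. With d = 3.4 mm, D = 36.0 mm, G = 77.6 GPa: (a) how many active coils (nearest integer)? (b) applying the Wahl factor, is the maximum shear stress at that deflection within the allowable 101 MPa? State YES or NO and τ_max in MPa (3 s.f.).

(a) 20 coils; (b) NO, τ_max = 129 MPa

N_a = Gd⁴/(8D³k) = (77.6×10³)(3.4⁴)/(8·36.0³·1.4) = 19.85 → N_a = 20
Actual rate k = Gd⁴/(8D³·20) = 1.3892 N/mm
Working load F = kδ = 1.3892·35 = 48.62 N
C = 36.0/3.4 = 10.5882; K_W = (4C−1)/(4C−4)+0.615/C = 1.1363
τ_max = K_W·8FD/(πd³) = 1.1363·113.4 = 128.86 MPa
τ_max > 101 MPa → exceeds allowable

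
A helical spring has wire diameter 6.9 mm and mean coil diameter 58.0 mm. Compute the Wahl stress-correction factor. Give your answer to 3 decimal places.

C = D/d = 58.0/6.9 = 8.4058
K_W = (4C−1)/(4C−4) + 0.615/C = 32.623/29.623 + 0.0732 = 1.1744

1.174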